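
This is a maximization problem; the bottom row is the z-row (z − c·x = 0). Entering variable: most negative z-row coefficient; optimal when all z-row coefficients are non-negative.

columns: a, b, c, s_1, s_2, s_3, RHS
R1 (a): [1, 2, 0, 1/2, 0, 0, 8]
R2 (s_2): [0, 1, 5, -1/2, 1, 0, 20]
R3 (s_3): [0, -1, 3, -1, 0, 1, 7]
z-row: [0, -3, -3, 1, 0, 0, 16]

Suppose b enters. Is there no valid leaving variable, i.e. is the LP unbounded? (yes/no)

Column b has positive entries in row(s) 1, 2, so the ratio test bounds it — not unbounded.

no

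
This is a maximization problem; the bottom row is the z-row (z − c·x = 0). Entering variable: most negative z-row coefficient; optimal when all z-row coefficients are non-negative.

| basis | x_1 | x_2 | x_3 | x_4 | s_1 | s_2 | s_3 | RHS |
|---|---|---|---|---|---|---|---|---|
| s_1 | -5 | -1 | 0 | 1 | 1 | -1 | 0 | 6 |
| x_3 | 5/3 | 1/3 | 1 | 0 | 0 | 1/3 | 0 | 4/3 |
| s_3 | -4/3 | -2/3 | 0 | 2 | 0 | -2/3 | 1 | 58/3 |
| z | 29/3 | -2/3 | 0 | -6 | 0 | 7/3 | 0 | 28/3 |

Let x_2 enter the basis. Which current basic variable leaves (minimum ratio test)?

Column x_2 entries and ratios — s_1: -1 ≤ 0, skip; x_3: (4/3)/(1/3) = 4; s_3: -2/3 ≤ 0, skip.
Smallest ratio is 4 in the row of x_3, so x_3 leaves.

x_3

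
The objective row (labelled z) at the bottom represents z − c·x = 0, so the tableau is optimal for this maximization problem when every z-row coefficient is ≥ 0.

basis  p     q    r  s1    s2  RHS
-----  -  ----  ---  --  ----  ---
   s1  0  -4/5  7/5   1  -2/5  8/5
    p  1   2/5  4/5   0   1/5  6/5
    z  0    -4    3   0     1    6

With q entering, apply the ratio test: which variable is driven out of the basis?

p

Column q entries and ratios — s1: -4/5 ≤ 0, skip; p: (6/5)/(2/5) = 3.
Smallest ratio is 3 in the row of p, so p leaves.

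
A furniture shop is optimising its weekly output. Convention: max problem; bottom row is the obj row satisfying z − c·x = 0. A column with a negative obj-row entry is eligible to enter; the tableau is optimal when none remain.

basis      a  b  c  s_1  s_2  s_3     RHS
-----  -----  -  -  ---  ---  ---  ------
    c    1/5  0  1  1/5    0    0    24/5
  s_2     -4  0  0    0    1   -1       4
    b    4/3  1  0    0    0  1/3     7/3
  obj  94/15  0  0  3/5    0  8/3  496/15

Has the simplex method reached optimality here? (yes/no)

yes

Every obj-row coefficient is ≥ 0, so the tableau is optimal.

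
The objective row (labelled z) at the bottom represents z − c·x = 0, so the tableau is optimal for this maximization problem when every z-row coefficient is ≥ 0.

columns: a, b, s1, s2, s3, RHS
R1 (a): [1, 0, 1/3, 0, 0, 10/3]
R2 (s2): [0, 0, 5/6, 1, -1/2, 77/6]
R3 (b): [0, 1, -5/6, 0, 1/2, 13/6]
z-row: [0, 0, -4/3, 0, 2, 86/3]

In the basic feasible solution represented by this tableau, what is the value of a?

a is basic (row 1); its value is the RHS of that row, 10/3.

10/3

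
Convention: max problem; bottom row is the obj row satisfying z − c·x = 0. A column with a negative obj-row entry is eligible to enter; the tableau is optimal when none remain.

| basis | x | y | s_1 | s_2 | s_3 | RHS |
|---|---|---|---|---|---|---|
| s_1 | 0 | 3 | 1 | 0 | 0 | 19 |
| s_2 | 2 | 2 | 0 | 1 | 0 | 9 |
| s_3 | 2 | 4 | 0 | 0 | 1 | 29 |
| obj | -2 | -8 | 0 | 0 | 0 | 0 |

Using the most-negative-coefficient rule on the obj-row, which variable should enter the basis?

y

Negative obj-row entries: x: -2, y: -8.
The most negative is -8 in column y, so y enters.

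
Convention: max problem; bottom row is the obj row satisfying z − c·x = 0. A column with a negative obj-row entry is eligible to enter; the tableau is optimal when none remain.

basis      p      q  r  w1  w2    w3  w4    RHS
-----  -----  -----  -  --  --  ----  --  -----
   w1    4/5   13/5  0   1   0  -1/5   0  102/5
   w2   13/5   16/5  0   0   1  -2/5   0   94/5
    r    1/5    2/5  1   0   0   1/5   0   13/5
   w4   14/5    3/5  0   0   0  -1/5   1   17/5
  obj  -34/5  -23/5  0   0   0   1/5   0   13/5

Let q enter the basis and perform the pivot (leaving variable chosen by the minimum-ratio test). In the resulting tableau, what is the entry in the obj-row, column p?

44/3

Ratio test on column q — row 1: (102/5)/(13/5) = 102/13; row 2: (94/5)/(16/5) = 47/8; row 3: (13/5)/(2/5) = 13/2; row 4: (17/5)/(3/5) = 17/3. Minimum is 17/3 at row 4 (w4 leaves); pivot element 3/5.
Divide row 4 by 3/5; eliminate column q from the other rows.
obj-row update in column p: -34/5 − (-23/5)·(14/3) = 44/3.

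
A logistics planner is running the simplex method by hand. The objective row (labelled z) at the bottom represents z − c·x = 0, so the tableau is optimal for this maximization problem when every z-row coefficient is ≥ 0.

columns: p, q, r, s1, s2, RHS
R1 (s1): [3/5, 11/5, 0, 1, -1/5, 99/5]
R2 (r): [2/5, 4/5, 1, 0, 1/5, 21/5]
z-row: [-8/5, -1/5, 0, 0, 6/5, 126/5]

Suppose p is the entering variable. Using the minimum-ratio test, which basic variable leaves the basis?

Column p entries and ratios — s1: (99/5)/(3/5) = 33; r: (21/5)/(2/5) = 21/2.
Smallest ratio is 21/2 in the row of r, so r leaves.

r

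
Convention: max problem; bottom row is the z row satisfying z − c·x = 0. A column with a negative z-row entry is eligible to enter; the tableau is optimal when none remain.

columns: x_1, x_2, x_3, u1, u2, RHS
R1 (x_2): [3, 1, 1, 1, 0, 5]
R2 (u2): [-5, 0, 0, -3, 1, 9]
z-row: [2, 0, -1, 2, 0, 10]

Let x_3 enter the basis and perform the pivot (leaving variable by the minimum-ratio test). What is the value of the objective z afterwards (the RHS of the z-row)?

15

Ratio test on column x_3 — row 1: 5/1 = 5; row 2: entry 0 ≤ 0. Minimum is 5 at row 1 (x_2 leaves); pivot element 1.
Pivot on row 1; the z-row RHS becomes 10 − (-1)·5 = 15.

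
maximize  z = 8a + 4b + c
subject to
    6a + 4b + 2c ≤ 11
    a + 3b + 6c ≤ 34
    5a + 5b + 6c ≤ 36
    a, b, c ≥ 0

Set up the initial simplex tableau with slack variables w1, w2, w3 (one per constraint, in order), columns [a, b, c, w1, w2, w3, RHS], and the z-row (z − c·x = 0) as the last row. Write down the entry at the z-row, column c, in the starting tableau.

The z-row carries the negated objective coefficients: the c entry is -1.

-1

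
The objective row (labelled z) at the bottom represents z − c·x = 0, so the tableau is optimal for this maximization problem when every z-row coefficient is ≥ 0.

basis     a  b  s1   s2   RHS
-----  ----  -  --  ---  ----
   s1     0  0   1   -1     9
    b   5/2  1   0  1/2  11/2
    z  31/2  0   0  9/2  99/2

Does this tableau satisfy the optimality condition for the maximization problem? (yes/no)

Every z-row coefficient is ≥ 0, so the tableau is optimal.

yes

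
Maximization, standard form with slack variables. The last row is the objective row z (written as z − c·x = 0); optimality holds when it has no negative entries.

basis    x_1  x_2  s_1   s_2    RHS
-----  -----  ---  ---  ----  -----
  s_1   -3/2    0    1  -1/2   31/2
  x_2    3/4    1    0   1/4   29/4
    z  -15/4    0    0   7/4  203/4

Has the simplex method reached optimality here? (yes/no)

no

The z-row has a negative entry -15/4 in column x_1, so it is not optimal.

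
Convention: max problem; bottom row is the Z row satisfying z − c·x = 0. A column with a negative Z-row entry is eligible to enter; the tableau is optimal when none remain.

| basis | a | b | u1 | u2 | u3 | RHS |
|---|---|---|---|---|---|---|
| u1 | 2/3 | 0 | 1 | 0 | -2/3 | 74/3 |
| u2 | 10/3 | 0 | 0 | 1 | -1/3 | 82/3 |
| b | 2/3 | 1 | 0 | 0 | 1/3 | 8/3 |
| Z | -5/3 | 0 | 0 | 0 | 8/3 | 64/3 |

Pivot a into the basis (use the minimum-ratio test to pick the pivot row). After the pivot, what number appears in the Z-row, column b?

5/2

Ratio test on column a — row 1: (74/3)/(2/3) = 37; row 2: (82/3)/(10/3) = 41/5; row 3: (8/3)/(2/3) = 4. Minimum is 4 at row 3 (b leaves); pivot element 2/3.
Divide row 3 by 2/3; eliminate column a from the other rows.
Z-row update in column b: 0 − (-5/3)·(3/2) = 5/2.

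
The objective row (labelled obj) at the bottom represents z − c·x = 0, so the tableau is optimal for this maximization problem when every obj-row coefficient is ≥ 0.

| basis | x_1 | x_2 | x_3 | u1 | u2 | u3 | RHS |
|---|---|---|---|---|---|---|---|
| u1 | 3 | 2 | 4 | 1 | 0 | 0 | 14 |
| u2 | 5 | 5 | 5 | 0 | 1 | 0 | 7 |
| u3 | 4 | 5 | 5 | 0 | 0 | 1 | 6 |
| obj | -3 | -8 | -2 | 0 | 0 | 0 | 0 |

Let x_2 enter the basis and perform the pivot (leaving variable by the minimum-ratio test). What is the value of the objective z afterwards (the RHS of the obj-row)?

48/5

Ratio test on column x_2 — row 1: 14/2 = 7; row 2: 7/5 = 7/5; row 3: 6/5 = 6/5. Minimum is 6/5 at row 3 (u3 leaves); pivot element 5.
Pivot on row 3; the obj-row RHS becomes 0 − (-8)·(6/5) = 48/5.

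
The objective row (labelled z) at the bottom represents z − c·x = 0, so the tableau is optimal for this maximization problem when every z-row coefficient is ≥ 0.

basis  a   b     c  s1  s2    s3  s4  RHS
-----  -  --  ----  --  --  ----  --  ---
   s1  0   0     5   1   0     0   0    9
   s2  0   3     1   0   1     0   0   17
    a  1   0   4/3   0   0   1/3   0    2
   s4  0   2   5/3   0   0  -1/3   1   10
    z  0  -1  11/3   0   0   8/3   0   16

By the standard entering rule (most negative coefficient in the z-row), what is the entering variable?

Negative z-row entries: b: -1.
The most negative is -1 in column b, so b enters.

b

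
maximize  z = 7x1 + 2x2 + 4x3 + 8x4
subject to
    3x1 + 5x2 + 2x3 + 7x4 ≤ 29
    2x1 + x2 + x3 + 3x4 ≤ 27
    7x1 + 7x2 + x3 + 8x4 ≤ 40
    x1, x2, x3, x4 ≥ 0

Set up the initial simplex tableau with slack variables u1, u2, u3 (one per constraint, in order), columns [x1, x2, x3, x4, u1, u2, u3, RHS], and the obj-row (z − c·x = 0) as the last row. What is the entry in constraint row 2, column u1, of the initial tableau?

Slack u1 belongs to constraint 1; its column is the unit vector e_1, so the entry in row 2 is 0.

0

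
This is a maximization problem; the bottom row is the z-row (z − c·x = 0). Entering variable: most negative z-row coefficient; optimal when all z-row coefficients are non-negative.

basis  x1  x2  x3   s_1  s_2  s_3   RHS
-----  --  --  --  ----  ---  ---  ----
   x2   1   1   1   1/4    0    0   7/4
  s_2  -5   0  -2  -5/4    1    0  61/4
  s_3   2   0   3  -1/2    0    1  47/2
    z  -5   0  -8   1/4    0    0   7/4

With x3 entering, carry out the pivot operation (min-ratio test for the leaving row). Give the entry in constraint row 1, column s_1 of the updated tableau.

1/4

Ratio test on column x3 — row 1: (7/4)/1 = 7/4; row 2: entry -2 ≤ 0; row 3: (47/2)/3 = 47/6. Minimum is 7/4 at row 1 (x2 leaves); pivot element 1.
Divide row 1 by 1; eliminate column x3 from the other rows.
In the new row 1, the s_1 entry is the old entry divided by the pivot: (1/4)/1 = 1/4.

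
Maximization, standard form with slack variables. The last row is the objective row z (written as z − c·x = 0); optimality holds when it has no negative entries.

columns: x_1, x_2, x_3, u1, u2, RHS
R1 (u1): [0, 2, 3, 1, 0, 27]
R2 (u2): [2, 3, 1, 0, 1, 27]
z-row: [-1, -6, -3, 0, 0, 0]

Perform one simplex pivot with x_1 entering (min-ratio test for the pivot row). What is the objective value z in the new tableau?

Ratio test on column x_1 — row 1: entry 0 ≤ 0; row 2: 27/2 = 27/2. Minimum is 27/2 at row 2 (u2 leaves); pivot element 2.
Pivot on row 2; the z-row RHS becomes 0 − (-1)·(27/2) = 27/2.

27/2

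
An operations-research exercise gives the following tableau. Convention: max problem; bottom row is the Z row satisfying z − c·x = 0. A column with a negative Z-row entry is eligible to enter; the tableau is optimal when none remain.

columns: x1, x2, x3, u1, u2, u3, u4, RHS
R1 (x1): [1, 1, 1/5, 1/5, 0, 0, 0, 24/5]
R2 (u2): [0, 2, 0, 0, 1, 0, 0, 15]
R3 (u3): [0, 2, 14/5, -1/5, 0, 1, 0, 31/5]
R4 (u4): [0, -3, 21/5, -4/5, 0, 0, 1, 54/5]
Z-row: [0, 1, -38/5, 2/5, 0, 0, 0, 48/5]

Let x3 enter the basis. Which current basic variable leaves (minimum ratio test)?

Column x3 entries and ratios — x1: (24/5)/(1/5) = 24; u2: 0 ≤ 0, skip; u3: (31/5)/(14/5) = 31/14; u4: (54/5)/(21/5) = 18/7.
Smallest ratio is 31/14 in the row of u3, so u3 leaves.

u3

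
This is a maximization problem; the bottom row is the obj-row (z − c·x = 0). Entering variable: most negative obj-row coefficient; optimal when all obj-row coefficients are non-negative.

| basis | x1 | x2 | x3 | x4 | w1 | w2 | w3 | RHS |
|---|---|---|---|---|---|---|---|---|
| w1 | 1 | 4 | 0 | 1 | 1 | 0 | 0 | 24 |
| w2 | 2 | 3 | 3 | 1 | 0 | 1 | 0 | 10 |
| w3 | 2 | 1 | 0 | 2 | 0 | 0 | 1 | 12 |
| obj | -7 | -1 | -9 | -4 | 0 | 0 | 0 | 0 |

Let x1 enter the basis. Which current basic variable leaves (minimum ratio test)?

w2

Column x1 entries and ratios — w1: 24/1 = 24; w2: 10/2 = 5; w3: 12/2 = 6.
Smallest ratio is 5 in the row of w2, so w2 leaves.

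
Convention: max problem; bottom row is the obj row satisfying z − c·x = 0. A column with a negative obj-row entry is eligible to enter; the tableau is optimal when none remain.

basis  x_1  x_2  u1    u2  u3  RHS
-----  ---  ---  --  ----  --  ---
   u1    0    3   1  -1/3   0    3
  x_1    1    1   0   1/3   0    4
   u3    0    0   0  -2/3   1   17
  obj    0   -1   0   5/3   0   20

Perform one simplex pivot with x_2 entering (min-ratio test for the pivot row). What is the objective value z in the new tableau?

21

Ratio test on column x_2 — row 1: 3/3 = 1; row 2: 4/1 = 4; row 3: entry 0 ≤ 0. Minimum is 1 at row 1 (u1 leaves); pivot element 3.
Pivot on row 1; the obj-row RHS becomes 20 − (-1)·1 = 21.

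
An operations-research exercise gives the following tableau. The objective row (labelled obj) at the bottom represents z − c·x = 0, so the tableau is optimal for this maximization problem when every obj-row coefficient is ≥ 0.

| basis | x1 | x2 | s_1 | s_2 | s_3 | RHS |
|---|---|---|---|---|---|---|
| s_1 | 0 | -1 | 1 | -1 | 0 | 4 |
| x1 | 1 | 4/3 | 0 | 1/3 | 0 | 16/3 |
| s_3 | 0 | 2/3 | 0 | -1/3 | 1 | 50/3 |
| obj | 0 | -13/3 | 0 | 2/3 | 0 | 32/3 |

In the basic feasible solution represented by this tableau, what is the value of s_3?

50/3

s_3 is basic (row 3); its value is the RHS of that row, 50/3.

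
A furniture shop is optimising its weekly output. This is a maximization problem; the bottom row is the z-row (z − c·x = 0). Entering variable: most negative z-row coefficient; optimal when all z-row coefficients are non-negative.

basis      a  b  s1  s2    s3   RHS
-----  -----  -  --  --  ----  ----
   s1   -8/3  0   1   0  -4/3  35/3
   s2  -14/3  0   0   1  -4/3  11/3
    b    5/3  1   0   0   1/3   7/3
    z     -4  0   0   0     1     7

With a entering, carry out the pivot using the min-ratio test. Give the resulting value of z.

63/5

Ratio test on column a — row 1: entry -8/3 ≤ 0; row 2: entry -14/3 ≤ 0; row 3: (7/3)/(5/3) = 7/5. Minimum is 7/5 at row 3 (b leaves); pivot element 5/3.
Pivot on row 3; the z-row RHS becomes 7 − (-4)·(7/5) = 63/5.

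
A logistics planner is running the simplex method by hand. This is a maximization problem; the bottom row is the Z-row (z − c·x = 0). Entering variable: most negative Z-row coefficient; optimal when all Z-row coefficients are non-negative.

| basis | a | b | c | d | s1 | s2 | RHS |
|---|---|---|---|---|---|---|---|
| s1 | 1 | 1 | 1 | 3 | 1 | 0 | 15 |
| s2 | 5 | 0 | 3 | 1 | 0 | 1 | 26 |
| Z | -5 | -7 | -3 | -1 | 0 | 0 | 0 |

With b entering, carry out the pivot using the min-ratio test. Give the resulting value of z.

105

Ratio test on column b — row 1: 15/1 = 15; row 2: entry 0 ≤ 0. Minimum is 15 at row 1 (s1 leaves); pivot element 1.
Pivot on row 1; the Z-row RHS becomes 0 − (-7)·15 = 105.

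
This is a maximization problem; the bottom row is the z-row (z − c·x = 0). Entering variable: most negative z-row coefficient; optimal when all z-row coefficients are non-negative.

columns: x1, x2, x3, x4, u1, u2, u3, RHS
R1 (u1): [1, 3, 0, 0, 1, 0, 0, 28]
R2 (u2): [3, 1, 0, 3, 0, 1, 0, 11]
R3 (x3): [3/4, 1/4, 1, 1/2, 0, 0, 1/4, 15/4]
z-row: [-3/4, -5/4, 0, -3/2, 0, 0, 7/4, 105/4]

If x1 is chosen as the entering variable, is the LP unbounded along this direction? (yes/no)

no

Column x1 has positive entries in row(s) 1, 2, 3, so the ratio test bounds it — not unbounded.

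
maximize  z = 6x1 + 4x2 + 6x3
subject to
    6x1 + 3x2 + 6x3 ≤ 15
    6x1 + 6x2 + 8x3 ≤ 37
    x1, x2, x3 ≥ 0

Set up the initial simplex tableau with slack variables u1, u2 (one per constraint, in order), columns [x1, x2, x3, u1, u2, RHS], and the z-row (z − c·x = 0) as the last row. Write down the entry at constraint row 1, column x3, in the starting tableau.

6

Constraint 1 has coefficient 6 on x3.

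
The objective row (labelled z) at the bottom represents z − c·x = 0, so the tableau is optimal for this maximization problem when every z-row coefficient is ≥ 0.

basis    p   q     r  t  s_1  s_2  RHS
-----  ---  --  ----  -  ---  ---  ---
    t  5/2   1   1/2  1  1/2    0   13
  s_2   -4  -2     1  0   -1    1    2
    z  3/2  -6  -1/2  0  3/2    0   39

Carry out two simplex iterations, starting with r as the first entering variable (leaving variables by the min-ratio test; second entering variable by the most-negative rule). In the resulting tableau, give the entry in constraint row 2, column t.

1

Ratio test on column r — row 1: 13/(1/2) = 26; row 2: 2/1 = 2. Minimum is 2 at row 2 (s_2 leaves); pivot element 1.
Divide row 2 by 1; eliminate column r from the other rows.
Second iteration: most negative z-row entry is -7 in column q, so q enters.
Ratio test on column q — row 1: 12/2 = 6; row 2: entry -2 ≤ 0. Minimum is 6 at row 1 (t leaves); pivot element 2.
Divide row 1 by 2; eliminate column q from the other rows.
After both pivots, the entry at constraint row 2, column t is 1.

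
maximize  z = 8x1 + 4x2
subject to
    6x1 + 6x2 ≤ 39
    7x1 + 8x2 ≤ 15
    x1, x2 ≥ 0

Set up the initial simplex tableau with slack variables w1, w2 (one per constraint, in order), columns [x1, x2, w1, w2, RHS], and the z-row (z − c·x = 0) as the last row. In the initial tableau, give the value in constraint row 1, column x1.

Constraint 1 has coefficient 6 on x1.

6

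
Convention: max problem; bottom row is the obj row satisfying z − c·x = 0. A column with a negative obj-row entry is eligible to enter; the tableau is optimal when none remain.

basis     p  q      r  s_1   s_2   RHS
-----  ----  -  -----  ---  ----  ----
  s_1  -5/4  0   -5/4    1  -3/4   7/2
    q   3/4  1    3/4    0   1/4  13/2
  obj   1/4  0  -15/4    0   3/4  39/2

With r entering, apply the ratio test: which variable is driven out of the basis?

q

Column r entries and ratios — s_1: -5/4 ≤ 0, skip; q: (13/2)/(3/4) = 26/3.
Smallest ratio is 26/3 in the row of q, so q leaves.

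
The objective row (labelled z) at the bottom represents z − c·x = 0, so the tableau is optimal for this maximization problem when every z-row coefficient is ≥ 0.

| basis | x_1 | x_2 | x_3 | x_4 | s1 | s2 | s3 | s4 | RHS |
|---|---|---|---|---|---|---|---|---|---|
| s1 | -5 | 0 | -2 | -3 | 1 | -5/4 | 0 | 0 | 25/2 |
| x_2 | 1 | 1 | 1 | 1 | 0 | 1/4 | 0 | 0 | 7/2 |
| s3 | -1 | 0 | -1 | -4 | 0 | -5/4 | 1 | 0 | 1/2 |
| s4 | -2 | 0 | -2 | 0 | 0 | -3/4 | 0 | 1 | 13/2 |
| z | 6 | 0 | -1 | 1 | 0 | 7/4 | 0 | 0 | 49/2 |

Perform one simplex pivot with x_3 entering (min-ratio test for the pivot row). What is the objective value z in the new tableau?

Ratio test on column x_3 — row 1: entry -2 ≤ 0; row 2: (7/2)/1 = 7/2; row 3: entry -1 ≤ 0; row 4: entry -2 ≤ 0. Minimum is 7/2 at row 2 (x_2 leaves); pivot element 1.
Pivot on row 2; the z-row RHS becomes 49/2 − (-1)·(7/2) = 28.

28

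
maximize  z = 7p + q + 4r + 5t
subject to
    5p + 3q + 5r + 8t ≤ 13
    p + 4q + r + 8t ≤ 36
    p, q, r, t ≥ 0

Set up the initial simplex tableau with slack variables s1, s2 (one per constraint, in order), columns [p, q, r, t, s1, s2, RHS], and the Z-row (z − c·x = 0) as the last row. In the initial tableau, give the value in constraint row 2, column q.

4

Constraint 2 has coefficient 4 on q.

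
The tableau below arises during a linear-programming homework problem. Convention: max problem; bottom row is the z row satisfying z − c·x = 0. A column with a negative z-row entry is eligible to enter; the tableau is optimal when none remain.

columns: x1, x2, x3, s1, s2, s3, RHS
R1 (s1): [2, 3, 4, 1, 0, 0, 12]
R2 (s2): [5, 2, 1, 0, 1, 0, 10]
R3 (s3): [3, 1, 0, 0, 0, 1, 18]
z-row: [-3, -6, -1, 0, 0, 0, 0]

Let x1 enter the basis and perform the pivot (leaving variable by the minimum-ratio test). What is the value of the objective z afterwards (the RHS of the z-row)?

Ratio test on column x1 — row 1: 12/2 = 6; row 2: 10/5 = 2; row 3: 18/3 = 6. Minimum is 2 at row 2 (s2 leaves); pivot element 5.
Pivot on row 2; the z-row RHS becomes 0 − (-3)·2 = 6.

6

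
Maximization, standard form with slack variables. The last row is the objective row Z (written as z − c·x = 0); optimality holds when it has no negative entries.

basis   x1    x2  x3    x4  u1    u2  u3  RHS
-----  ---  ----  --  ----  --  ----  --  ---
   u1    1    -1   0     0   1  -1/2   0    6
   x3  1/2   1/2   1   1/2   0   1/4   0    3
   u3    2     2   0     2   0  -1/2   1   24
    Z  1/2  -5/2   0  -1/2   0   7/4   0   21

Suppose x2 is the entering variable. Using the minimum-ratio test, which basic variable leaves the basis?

Column x2 entries and ratios — u1: -1 ≤ 0, skip; x3: 3/(1/2) = 6; u3: 24/2 = 12.
Smallest ratio is 6 in the row of x3, so x3 leaves.

x3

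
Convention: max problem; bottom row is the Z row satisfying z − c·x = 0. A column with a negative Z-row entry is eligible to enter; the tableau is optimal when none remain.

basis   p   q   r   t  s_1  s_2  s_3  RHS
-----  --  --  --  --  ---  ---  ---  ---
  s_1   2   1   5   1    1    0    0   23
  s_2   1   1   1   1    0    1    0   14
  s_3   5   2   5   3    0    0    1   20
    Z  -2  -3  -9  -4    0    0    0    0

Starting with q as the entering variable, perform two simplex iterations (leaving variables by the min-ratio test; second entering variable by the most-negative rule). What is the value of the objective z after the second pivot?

Ratio test on column q — row 1: 23/1 = 23; row 2: 14/1 = 14; row 3: 20/2 = 10. Minimum is 10 at row 3 (s_3 leaves); pivot element 2.
Pivot on row 3; the Z-row RHS becomes 0 − (-3)·10 = 30.
Next entering variable (most negative Z-row entry -3/2): r.
Ratio test on column r — row 1: 13/(5/2) = 26/5; row 2: entry -3/2 ≤ 0; row 3: 10/(5/2) = 4. Minimum is 4 at row 3 (q leaves); pivot element 5/2.
After the second pivot the Z-row RHS is 30 − (-3/2)·4 = 36.

36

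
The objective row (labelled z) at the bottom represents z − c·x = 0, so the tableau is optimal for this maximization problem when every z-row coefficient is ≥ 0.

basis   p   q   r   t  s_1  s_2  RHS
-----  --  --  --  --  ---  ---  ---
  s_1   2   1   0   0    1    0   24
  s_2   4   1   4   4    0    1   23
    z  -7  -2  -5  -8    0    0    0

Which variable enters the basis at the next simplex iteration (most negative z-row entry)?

Negative z-row entries: p: -7, q: -2, r: -5, t: -8.
The most negative is -8 in column t, so t enters.

t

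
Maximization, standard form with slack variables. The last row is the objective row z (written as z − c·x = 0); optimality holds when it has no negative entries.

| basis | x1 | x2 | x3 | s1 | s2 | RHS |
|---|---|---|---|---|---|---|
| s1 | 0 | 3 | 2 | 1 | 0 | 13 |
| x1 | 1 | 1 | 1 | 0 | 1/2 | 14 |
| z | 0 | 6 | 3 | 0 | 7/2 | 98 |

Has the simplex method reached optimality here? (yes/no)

Every z-row coefficient is ≥ 0, so the tableau is optimal.

yes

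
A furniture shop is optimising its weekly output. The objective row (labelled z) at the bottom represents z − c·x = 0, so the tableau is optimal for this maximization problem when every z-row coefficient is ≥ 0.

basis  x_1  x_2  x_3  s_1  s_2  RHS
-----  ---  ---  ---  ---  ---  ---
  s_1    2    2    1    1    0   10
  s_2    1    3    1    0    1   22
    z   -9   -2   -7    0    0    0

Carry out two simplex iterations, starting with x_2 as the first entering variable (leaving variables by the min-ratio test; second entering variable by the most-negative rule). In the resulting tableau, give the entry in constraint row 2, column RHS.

17

Ratio test on column x_2 — row 1: 10/2 = 5; row 2: 22/3 = 22/3. Minimum is 5 at row 1 (s_1 leaves); pivot element 2.
Divide row 1 by 2; eliminate column x_2 from the other rows.
Second iteration: most negative z-row entry is -7 in column x_1, so x_1 enters.
Ratio test on column x_1 — row 1: 5/1 = 5; row 2: entry -2 ≤ 0. Minimum is 5 at row 1 (x_2 leaves); pivot element 1.
Divide row 1 by 1; eliminate column x_1 from the other rows.
After both pivots, the entry at constraint row 2, column RHS is 17.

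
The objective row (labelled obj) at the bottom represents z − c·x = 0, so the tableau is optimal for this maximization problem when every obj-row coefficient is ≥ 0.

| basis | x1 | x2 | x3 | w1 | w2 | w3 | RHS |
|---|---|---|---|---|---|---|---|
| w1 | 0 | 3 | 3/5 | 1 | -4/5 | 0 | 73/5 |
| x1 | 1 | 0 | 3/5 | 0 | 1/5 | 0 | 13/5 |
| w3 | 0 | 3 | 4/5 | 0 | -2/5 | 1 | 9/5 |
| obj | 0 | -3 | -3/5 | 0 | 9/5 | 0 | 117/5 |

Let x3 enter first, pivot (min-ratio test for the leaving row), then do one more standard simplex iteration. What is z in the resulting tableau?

126/5

Ratio test on column x3 — row 1: (73/5)/(3/5) = 73/3; row 2: (13/5)/(3/5) = 13/3; row 3: (9/5)/(4/5) = 9/4. Minimum is 9/4 at row 3 (w3 leaves); pivot element 4/5.
Pivot on row 3; the obj-row RHS becomes 117/5 − (-3/5)·(9/4) = 99/4.
Next entering variable (most negative obj-row entry -3/4): x2.
Ratio test on column x2 — row 1: (53/4)/(3/4) = 53/3; row 2: entry -9/4 ≤ 0; row 3: (9/4)/(15/4) = 3/5. Minimum is 3/5 at row 3 (x3 leaves); pivot element 15/4.
After the second pivot the obj-row RHS is 99/4 − (-3/4)·(3/5) = 126/5.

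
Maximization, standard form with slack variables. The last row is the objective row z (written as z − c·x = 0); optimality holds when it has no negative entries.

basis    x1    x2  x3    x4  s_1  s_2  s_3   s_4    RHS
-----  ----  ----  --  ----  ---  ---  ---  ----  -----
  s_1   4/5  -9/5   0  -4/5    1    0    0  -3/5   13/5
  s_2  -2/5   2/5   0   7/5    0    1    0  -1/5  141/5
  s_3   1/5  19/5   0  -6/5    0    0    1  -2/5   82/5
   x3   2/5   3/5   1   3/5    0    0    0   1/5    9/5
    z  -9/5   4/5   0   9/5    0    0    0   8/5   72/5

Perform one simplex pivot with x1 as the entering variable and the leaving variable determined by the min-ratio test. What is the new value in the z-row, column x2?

Ratio test on column x1 — row 1: (13/5)/(4/5) = 13/4; row 2: entry -2/5 ≤ 0; row 3: (82/5)/(1/5) = 82; row 4: (9/5)/(2/5) = 9/2. Minimum is 13/4 at row 1 (s_1 leaves); pivot element 4/5.
Divide row 1 by 4/5; eliminate column x1 from the other rows.
z-row update in column x2: 4/5 − (-9/5)·(-9/4) = -13/4.

-13/4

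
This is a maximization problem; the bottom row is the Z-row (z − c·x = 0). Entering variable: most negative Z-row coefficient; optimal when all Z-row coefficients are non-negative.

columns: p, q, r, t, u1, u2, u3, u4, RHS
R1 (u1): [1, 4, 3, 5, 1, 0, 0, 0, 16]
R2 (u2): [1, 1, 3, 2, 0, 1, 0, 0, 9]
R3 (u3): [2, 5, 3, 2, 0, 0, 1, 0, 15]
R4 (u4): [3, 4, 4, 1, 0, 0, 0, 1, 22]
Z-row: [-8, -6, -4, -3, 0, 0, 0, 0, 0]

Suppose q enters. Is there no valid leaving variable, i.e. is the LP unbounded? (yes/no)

Column q has positive entries in row(s) 1, 2, 3, 4, so the ratio test bounds it — not unbounded.

no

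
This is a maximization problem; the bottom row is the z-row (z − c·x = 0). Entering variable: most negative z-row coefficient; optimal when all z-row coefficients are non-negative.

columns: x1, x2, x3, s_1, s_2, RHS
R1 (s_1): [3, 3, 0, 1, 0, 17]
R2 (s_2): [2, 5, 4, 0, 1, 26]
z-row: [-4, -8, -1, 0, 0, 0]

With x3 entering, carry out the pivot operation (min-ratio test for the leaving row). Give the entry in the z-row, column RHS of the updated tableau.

13/2

Ratio test on column x3 — row 1: entry 0 ≤ 0; row 2: 26/4 = 13/2. Minimum is 13/2 at row 2 (s_2 leaves); pivot element 4.
Divide row 2 by 4; eliminate column x3 from the other rows.
z-row update in column RHS: 0 − (-1)·(13/2) = 13/2.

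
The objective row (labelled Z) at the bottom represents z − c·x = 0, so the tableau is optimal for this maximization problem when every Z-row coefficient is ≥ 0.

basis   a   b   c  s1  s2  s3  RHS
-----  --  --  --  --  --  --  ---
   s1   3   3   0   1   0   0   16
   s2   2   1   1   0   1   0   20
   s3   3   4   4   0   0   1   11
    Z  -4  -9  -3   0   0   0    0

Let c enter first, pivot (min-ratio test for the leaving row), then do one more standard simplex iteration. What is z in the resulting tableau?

Ratio test on column c — row 1: entry 0 ≤ 0; row 2: 20/1 = 20; row 3: 11/4 = 11/4. Minimum is 11/4 at row 3 (s3 leaves); pivot element 4.
Pivot on row 3; the Z-row RHS becomes 0 − (-3)·(11/4) = 33/4.
Next entering variable (most negative Z-row entry -6): b.
Ratio test on column b — row 1: 16/3 = 16/3; row 2: entry 0 ≤ 0; row 3: (11/4)/1 = 11/4. Minimum is 11/4 at row 3 (c leaves); pivot element 1.
After the second pivot the Z-row RHS is 33/4 − (-6)·(11/4) = 99/4.

99/4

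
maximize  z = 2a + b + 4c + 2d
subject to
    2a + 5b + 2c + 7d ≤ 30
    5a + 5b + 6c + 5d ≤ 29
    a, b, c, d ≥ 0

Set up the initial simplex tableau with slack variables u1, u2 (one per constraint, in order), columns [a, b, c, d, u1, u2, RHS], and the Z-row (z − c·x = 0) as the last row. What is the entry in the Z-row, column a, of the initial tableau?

-2

The Z-row carries the negated objective coefficients: the a entry is -2.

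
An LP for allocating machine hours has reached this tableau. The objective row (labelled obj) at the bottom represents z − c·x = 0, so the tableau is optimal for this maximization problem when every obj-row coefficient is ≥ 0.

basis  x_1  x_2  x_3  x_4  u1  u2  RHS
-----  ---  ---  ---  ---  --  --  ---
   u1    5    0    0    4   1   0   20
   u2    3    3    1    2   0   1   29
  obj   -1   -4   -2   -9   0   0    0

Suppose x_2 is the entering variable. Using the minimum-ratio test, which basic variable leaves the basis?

u2

Column x_2 entries and ratios — u1: 0 ≤ 0, skip; u2: 29/3 = 29/3.
Smallest ratio is 29/3 in the row of u2, so u2 leaves.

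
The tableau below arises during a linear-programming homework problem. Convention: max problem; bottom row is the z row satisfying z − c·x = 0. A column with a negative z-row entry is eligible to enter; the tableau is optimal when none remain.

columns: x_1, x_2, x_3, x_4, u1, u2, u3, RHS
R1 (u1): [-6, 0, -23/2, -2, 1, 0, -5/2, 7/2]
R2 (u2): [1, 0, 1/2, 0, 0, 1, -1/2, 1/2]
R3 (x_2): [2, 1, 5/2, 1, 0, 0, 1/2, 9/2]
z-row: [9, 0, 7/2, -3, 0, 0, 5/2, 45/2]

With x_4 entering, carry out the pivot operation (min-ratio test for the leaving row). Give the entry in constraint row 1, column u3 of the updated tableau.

Ratio test on column x_4 — row 1: entry -2 ≤ 0; row 2: entry 0 ≤ 0; row 3: (9/2)/1 = 9/2. Minimum is 9/2 at row 3 (x_2 leaves); pivot element 1.
Divide row 3 by 1; eliminate column x_4 from the other rows.
Row 1 update in column u3: -5/2 − (-2)·(1/2) = -3/2.

-3/2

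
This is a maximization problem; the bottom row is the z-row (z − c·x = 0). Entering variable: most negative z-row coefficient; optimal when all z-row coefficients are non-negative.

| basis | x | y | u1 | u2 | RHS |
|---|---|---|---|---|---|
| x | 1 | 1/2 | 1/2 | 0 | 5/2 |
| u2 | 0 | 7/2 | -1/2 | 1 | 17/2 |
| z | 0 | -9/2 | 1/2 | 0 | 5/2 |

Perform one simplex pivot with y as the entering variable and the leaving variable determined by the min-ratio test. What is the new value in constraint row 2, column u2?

2/7

Ratio test on column y — row 1: (5/2)/(1/2) = 5; row 2: (17/2)/(7/2) = 17/7. Minimum is 17/7 at row 2 (u2 leaves); pivot element 7/2.
Divide row 2 by 7/2; eliminate column y from the other rows.
In the new row 2, the u2 entry is the old entry divided by the pivot: 1/(7/2) = 2/7.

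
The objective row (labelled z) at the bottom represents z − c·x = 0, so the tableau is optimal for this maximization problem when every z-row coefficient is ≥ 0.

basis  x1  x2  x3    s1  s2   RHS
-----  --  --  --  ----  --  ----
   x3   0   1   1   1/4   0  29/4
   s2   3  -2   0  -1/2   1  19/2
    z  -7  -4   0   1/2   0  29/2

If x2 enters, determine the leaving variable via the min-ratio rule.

Column x2 entries and ratios — x3: (29/4)/1 = 29/4; s2: -2 ≤ 0, skip.
Smallest ratio is 29/4 in the row of x3, so x3 leaves.

x3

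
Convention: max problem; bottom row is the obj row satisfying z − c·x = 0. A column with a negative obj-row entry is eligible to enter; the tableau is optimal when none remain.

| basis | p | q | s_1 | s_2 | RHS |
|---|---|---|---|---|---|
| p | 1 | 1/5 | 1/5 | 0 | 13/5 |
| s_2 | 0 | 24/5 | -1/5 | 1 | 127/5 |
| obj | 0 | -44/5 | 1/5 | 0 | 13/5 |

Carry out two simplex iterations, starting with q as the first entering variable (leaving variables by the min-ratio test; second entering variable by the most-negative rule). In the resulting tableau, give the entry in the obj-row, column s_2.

Ratio test on column q — row 1: (13/5)/(1/5) = 13; row 2: (127/5)/(24/5) = 127/24. Minimum is 127/24 at row 2 (s_2 leaves); pivot element 24/5.
Divide row 2 by 24/5; eliminate column q from the other rows.
Second iteration: most negative obj-row entry is -1/6 in column s_1, so s_1 enters.
Ratio test on column s_1 — row 1: (37/24)/(5/24) = 37/5; row 2: entry -1/24 ≤ 0. Minimum is 37/5 at row 1 (p leaves); pivot element 5/24.
Divide row 1 by 5/24; eliminate column s_1 from the other rows.
After both pivots, the entry at the obj-row, column s_2 is 9/5.

9/5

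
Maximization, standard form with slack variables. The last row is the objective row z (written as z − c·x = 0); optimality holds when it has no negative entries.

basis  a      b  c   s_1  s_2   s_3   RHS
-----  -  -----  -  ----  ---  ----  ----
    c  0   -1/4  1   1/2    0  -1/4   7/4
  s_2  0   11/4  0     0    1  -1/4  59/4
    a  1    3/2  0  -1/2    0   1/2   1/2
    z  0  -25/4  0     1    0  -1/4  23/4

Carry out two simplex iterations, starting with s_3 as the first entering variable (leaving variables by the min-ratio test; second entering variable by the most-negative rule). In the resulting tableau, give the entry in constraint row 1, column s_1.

Ratio test on column s_3 — row 1: entry -1/4 ≤ 0; row 2: entry -1/4 ≤ 0; row 3: (1/2)/(1/2) = 1. Minimum is 1 at row 3 (a leaves); pivot element 1/2.
Divide row 3 by 1/2; eliminate column s_3 from the other rows.
Second iteration: most negative z-row entry is -11/2 in column b, so b enters.
Ratio test on column b — row 1: 2/(1/2) = 4; row 2: 15/(7/2) = 30/7; row 3: 1/3 = 1/3. Minimum is 1/3 at row 3 (s_3 leaves); pivot element 3.
Divide row 3 by 3; eliminate column b from the other rows.
After both pivots, the entry at constraint row 1, column s_1 is 5/12.

5/12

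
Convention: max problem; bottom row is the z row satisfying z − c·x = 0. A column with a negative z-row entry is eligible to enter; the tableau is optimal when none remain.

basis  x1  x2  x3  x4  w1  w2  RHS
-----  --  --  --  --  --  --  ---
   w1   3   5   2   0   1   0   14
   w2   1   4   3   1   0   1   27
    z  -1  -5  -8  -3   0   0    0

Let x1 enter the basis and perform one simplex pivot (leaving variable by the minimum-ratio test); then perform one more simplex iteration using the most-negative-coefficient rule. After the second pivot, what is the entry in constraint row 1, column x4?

0

Ratio test on column x1 — row 1: 14/3 = 14/3; row 2: 27/1 = 27. Minimum is 14/3 at row 1 (w1 leaves); pivot element 3.
Divide row 1 by 3; eliminate column x1 from the other rows.
Second iteration: most negative z-row entry is -22/3 in column x3, so x3 enters.
Ratio test on column x3 — row 1: (14/3)/(2/3) = 7; row 2: (67/3)/(7/3) = 67/7. Minimum is 7 at row 1 (x1 leaves); pivot element 2/3.
Divide row 1 by 2/3; eliminate column x3 from the other rows.
After both pivots, the entry at constraint row 1, column x4 is 0.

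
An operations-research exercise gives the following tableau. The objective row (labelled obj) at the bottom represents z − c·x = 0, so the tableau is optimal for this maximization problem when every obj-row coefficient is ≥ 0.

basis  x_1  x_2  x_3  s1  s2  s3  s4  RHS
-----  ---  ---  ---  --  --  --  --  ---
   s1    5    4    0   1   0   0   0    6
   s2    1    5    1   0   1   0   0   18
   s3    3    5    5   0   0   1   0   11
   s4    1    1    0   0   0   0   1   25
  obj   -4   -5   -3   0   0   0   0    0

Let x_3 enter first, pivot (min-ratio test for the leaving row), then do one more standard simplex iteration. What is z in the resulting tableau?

Ratio test on column x_3 — row 1: entry 0 ≤ 0; row 2: 18/1 = 18; row 3: 11/5 = 11/5; row 4: entry 0 ≤ 0. Minimum is 11/5 at row 3 (s3 leaves); pivot element 5.
Pivot on row 3; the obj-row RHS becomes 0 − (-3)·(11/5) = 33/5.
Next entering variable (most negative obj-row entry -11/5): x_1.
Ratio test on column x_1 — row 1: 6/5 = 6/5; row 2: (79/5)/(2/5) = 79/2; row 3: (11/5)/(3/5) = 11/3; row 4: 25/1 = 25. Minimum is 6/5 at row 1 (s1 leaves); pivot element 5.
After the second pivot the obj-row RHS is 33/5 − (-11/5)·(6/5) = 231/25.

231/25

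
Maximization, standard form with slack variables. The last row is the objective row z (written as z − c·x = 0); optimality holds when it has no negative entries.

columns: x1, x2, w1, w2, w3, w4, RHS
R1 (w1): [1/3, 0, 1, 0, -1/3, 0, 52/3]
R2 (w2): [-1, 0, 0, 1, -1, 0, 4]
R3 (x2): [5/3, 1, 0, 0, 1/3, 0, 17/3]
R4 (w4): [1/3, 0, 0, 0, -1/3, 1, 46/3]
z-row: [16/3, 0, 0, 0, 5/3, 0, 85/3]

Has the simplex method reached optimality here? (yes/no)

yes

Every z-row coefficient is ≥ 0, so the tableau is optimal.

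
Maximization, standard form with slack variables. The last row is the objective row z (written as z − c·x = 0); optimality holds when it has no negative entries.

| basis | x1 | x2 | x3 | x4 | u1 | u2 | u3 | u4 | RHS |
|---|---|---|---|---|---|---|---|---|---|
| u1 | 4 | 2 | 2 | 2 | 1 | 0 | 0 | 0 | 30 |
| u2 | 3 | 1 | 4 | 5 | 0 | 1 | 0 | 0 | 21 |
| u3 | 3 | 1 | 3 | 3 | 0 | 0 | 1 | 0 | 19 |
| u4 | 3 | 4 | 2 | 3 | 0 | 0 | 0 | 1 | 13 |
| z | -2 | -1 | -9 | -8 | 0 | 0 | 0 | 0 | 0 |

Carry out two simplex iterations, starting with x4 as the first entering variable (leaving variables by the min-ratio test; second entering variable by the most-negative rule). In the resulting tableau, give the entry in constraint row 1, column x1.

Ratio test on column x4 — row 1: 30/2 = 15; row 2: 21/5 = 21/5; row 3: 19/3 = 19/3; row 4: 13/3 = 13/3. Minimum is 21/5 at row 2 (u2 leaves); pivot element 5.
Divide row 2 by 5; eliminate column x4 from the other rows.
Second iteration: most negative z-row entry is -13/5 in column x3, so x3 enters.
Ratio test on column x3 — row 1: (108/5)/(2/5) = 54; row 2: (21/5)/(4/5) = 21/4; row 3: (32/5)/(3/5) = 32/3; row 4: entry -2/5 ≤ 0. Minimum is 21/4 at row 2 (x4 leaves); pivot element 4/5.
Divide row 2 by 4/5; eliminate column x3 from the other rows.
After both pivots, the entry at constraint row 1, column x1 is 5/2.

5/2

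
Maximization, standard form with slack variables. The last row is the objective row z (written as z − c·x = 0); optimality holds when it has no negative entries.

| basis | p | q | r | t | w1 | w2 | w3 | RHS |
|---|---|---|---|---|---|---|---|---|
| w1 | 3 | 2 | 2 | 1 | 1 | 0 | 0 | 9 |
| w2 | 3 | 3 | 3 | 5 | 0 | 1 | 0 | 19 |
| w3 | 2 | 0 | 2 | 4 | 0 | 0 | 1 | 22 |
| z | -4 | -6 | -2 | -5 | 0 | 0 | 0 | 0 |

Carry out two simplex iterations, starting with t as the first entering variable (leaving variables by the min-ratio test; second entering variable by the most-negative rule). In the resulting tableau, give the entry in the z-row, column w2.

Ratio test on column t — row 1: 9/1 = 9; row 2: 19/5 = 19/5; row 3: 22/4 = 11/2. Minimum is 19/5 at row 2 (w2 leaves); pivot element 5.
Divide row 2 by 5; eliminate column t from the other rows.
Second iteration: most negative z-row entry is -3 in column q, so q enters.
Ratio test on column q — row 1: (26/5)/(7/5) = 26/7; row 2: (19/5)/(3/5) = 19/3; row 3: entry -12/5 ≤ 0. Minimum is 26/7 at row 1 (w1 leaves); pivot element 7/5.
Divide row 1 by 7/5; eliminate column q from the other rows.
After both pivots, the entry at the z-row, column w2 is 4/7.

4/7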